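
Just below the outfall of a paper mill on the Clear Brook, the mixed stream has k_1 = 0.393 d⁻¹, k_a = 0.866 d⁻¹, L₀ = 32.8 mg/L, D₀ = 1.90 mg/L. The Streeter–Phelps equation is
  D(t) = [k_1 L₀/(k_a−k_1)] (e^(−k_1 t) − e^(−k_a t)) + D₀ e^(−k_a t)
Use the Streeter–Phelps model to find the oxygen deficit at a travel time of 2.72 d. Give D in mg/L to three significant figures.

k_1 L₀/(k_a−k_1) = 0.393×32.8/(0.866−0.393) = 12.89/0.4730 = 27.25 mg/L.
e^(−k_1 t) = e^(−0.393×2.720) = 0.3434; e^(−k_a t) = e^(−0.866×2.720) = 0.09484.
D = 27.25 × (0.3434 − 0.09484) + 1.90 × 0.09484 = 6.773 + 0.1802 = 6.953 mg/L.

D ≈ 6.95 mg/L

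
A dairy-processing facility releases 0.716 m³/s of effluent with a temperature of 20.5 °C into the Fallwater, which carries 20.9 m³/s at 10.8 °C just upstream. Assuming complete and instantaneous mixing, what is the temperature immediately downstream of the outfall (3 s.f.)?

11.1 °C

Flow-weighted mixing: C = (Q_r C_r + Q_w C_w)/(Q_r + Q_w)
= (20.9×10.8 + 0.716×20.5)/(20.9 + 0.716) = 240.4/21.62 = 11.12 °C.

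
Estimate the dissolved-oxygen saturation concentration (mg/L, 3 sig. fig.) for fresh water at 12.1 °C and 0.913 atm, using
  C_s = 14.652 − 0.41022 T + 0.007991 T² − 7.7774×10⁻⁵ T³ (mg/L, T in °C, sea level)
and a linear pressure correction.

At sea level: C_s = 14.652 − 0.41022×12.1 + 0.007991×12.1² − 7.7774×10⁻⁵×12.1³ = 10.72 mg/L.
Pressure correction: C_s' = 10.72 × 0.913 = 9.788 mg/L.

C_s ≈ 9.79 mg/L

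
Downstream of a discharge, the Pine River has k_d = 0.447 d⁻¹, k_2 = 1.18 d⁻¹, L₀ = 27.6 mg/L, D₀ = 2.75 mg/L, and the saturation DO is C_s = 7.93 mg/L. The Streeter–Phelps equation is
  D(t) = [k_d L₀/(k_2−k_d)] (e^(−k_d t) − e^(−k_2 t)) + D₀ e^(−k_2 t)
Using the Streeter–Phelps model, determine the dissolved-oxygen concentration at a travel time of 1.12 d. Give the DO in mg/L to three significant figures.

DO ≈ 1.48 mg/L

k_d L₀/(k_2−k_d) = 0.447×27.6/(1.18−0.447) = 12.34/0.7330 = 16.83 mg/L.
e^(−k_d t) = e^(−0.447×1.120) = 0.6061; e^(−k_2 t) = e^(−1.18×1.120) = 0.2667.
D = 16.83 × (0.6061 − 0.2667) + 2.75 × 0.2667 = 5.713 + 0.7334 = 6.447 mg/L.
DO = C_s − D = 7.93 − 6.447 = 1.483 mg/L.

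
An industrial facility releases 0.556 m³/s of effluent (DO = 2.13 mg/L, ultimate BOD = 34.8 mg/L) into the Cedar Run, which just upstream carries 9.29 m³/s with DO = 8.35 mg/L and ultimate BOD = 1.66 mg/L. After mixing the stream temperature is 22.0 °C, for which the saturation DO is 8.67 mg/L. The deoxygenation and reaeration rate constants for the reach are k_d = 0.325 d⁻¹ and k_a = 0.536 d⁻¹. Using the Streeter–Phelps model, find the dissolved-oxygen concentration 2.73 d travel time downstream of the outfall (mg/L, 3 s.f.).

DO ≈ 7.53 mg/L

Mixed DO = (9.29×8.35 + 0.556×2.13)/(9.29+0.556) = 78.76/9.846 = 7.999 mg/L.
Mixed L₀ = (9.29×1.66 + 0.556×34.8)/(9.846) = 34.77/9.846 = 3.531 mg/L.
Initial deficit D₀ = C_s − DO₀ = 8.67 − 7.999 = 0.6712 mg/L.
D(2.73) = [0.325×3.531/(0.536−0.325)](e^(−0.325×2.73) − e^(−0.536×2.73)) + 0.6712 e^(−0.536×2.73)
= 5.439 × (0.4118 − 0.2315) + 0.6712 × 0.2315 = 1.136 mg/L.
DO = 8.67 − 1.136 = 7.534 mg/L.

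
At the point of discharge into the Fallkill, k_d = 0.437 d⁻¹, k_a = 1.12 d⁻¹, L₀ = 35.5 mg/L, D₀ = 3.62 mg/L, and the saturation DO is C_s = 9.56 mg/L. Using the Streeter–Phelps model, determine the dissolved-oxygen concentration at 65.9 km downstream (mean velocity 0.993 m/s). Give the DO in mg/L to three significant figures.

Travel time t = x/v = 65.9 km / (0.993 m/s) = 65900 m / 0.993 m/s = 66360 s = 0.7681 d.
k_d L₀/(k_a−k_d) = 0.437×35.5/(1.12−0.437) = 15.51/0.6830 = 22.71 mg/L.
e^(−k_d t) = e^(−0.437×0.7681) = 0.7149; e^(−k_a t) = e^(−1.12×0.7681) = 0.4230.
D = 22.71 × (0.7149 − 0.4230) + 3.62 × 0.4230 = 6.628 + 1.531 = 8.160 mg/L.
DO = C_s − D = 9.56 − 8.160 = 1.400 mg/L.

DO ≈ 1.40 mg/L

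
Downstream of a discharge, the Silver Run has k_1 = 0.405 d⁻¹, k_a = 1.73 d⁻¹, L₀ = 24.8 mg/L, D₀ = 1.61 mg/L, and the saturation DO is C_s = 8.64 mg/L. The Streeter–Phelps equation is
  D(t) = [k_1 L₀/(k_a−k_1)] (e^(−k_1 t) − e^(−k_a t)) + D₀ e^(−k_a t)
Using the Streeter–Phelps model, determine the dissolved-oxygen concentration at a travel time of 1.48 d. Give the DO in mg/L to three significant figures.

k_1 L₀/(k_a−k_1) = 0.405×24.8/(1.73−0.405) = 10.04/1.325 = 7.580 mg/L.
e^(−k_1 t) = e^(−0.405×1.480) = 0.5491; e^(−k_a t) = e^(−1.73×1.480) = 0.07727.
D = 7.580 × (0.5491 − 0.07727) + 1.61 × 0.07727 = 3.577 + 0.1244 = 3.701 mg/L.
DO = C_s − D = 8.64 − 3.701 = 4.939 mg/L.

DO ≈ 4.94 mg/L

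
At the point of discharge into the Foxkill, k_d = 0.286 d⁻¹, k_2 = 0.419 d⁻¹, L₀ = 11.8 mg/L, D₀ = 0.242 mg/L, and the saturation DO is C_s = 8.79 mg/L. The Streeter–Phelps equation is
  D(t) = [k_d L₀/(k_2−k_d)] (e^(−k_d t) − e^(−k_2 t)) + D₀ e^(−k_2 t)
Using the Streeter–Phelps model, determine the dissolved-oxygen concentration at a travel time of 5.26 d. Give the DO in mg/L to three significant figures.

DO ≈ 5.93 mg/L

k_d L₀/(k_2−k_d) = 0.286×11.8/(0.419−0.286) = 3.375/0.1330 = 25.37 mg/L.
e^(−k_d t) = e^(−0.286×5.260) = 0.2222; e^(−k_2 t) = e^(−0.419×5.260) = 0.1104.
D = 25.37 × (0.2222 − 0.1104) + 0.242 × 0.1104 = 2.837 + 0.02671 = 2.863 mg/L.
DO = C_s − D = 8.79 − 2.863 = 5.927 mg/L.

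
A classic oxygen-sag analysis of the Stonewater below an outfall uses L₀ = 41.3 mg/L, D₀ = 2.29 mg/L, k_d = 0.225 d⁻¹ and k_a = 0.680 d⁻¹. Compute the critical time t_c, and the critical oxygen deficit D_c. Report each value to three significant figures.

t_c ≈ 2.17 d; D_c ≈ 8.39 mg/L

At the critical point dD/dt = 0, so k_d L₀ e^(−k_d t) = k_a D. Substituting D(t) from the Streeter–Phelps equation and solving for t gives
t_c = ln[(k_a/k_d)(1 − D₀(k_a−k_d)/(k_d L₀))] / (k_a−k_d).
Here k_a−k_d = 0.4550 d⁻¹ and 1 − D₀(k_a−k_d)/(k_d L₀) = 1 − 2.29×0.4550/(0.225×41.3) = 0.8879, so
t_c = ln(3.022 × 0.8879) / 0.4550 = 0.9871 / 0.4550 = 2.169 d.
D_c = (k_d/k_a) L₀ e^(−k_d t_c) = (0.225/0.680) × 41.3 × e^(−0.225×2.169) = 0.3309 × 41.3 × 0.6138 = 8.388 mg/L.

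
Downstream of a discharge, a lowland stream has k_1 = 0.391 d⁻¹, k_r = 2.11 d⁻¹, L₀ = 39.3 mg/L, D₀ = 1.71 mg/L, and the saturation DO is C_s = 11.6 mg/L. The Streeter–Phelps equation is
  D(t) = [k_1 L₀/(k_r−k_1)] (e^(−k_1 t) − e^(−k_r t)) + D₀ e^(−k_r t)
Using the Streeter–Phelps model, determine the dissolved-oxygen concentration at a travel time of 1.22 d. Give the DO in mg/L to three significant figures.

DO ≈ 6.60 mg/L

k_1 L₀/(k_r−k_1) = 0.391×39.3/(2.11−0.391) = 15.37/1.719 = 8.939 mg/L.
e^(−k_1 t) = e^(−0.391×1.220) = 0.6206; e^(−k_r t) = e^(−2.11×1.220) = 0.07621.
D = 8.939 × (0.6206 − 0.07621) + 1.71 × 0.07621 = 4.867 + 0.1303 = 4.997 mg/L.
DO = C_s − D = 11.6 − 4.997 = 6.603 mg/L.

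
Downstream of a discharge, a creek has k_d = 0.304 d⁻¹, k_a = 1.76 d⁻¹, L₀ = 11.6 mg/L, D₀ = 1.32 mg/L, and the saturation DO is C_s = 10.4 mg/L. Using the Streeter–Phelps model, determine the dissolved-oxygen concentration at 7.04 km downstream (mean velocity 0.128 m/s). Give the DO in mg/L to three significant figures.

DO ≈ 8.76 mg/L

Travel time t = x/v = 7.04 km / (0.128 m/s) = 7040 m / 0.128 m/s = 55000 s = 0.6366 d.
k_d L₀/(k_a−k_d) = 0.304×11.6/(1.76−0.304) = 3.526/1.456 = 2.422 mg/L.
e^(−k_d t) = e^(−0.304×0.6366) = 0.8241; e^(−k_a t) = e^(−1.76×0.6366) = 0.3262.
D = 2.422 × (0.8241 − 0.3262) + 1.32 × 0.3262 = 1.206 + 0.4305 = 1.636 mg/L.
DO = C_s − D = 10.4 − 1.636 = 8.764 mg/L.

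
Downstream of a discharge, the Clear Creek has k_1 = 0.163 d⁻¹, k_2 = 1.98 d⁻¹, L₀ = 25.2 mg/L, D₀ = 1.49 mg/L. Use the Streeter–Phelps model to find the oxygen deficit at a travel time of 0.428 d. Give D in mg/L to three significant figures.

k_1 L₀/(k_2−k_1) = 0.163×25.2/(1.98−0.163) = 4.108/1.817 = 2.261 mg/L.
e^(−k_1 t) = e^(−0.163×0.4280) = 0.9326; e^(−k_2 t) = e^(−1.98×0.4280) = 0.4285.
D = 2.261 × (0.9326 − 0.4285) + 1.49 × 0.4285 = 1.140 + 0.6385 = 1.778 mg/L.

D ≈ 1.78 mg/L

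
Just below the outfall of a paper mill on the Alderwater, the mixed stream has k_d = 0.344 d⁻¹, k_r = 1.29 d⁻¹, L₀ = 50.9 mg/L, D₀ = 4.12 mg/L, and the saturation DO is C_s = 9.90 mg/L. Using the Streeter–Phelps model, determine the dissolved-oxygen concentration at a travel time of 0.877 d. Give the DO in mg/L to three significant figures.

k_d L₀/(k_r−k_d) = 0.344×50.9/(1.29−0.344) = 17.51/0.9460 = 18.51 mg/L.
e^(−k_d t) = e^(−0.344×0.8770) = 0.7396; e^(−k_r t) = e^(−1.29×0.8770) = 0.3226.
D = 18.51 × (0.7396 − 0.3226) + 4.12 × 0.3226 = 7.718 + 1.329 = 9.047 mg/L.
DO = C_s − D = 9.90 − 9.047 = 0.8532 mg/L.

DO ≈ 0.853 mg/L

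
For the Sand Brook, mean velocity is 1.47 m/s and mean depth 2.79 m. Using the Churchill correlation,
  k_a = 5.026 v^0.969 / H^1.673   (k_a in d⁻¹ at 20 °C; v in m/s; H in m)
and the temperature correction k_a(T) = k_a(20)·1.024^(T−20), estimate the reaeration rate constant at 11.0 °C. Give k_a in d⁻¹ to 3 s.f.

k_a(20) = 5.026 × 1.47^0.969 / 2.79^1.673 = 5.026 × 1.453 / 5.565 = 1.312 d⁻¹.
k_a(11.0) = 1.312 × 1.024^(11.0−20) = 1.312 × 0.8078 = 1.060 d⁻¹.

k_a ≈ 1.06 d⁻¹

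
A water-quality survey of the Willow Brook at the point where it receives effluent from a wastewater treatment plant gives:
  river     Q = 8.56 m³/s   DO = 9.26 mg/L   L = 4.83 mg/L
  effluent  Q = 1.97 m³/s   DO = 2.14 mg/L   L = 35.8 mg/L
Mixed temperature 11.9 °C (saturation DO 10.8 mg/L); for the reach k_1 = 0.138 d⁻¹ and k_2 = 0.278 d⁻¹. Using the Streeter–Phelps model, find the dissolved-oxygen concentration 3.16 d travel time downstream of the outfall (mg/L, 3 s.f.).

DO ≈ 7.19 mg/L

Mixed DO = (8.56×9.26 + 1.97×2.14)/(8.56+1.97) = 83.48/10.53 = 7.928 mg/L.
Mixed L₀ = (8.56×4.83 + 1.97×35.8)/(10.53) = 111.9/10.53 = 10.62 mg/L.
Initial deficit D₀ = C_s − DO₀ = 10.8 − 7.928 = 2.872 mg/L.
D(3.16) = [0.138×10.62/(0.278−0.138)](e^(−0.138×3.16) − e^(−0.278×3.16)) + 2.872 e^(−0.278×3.16)
= 10.47 × (0.6466 − 0.4154) + 2.872 × 0.4154 = 3.614 mg/L.
DO = 10.8 − 3.614 = 7.186 mg/L.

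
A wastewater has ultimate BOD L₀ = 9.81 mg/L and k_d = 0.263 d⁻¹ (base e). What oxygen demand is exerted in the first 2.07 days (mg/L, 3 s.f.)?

y ≈ 4.12 mg/L

y_t = L₀(1 − e^(−k_d t)) = 9.81 × (1 − e^(−0.263×2.07))
= 9.81 × (1 − 0.5802) = 9.81 × 0.4198 = 4.118 mg/L.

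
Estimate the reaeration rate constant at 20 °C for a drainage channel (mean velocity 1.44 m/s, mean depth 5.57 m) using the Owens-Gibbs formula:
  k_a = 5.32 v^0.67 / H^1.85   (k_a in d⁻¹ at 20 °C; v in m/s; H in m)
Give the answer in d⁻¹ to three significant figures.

k_a ≈ 0.283 d⁻¹

k_a = 5.32 × 1.44^0.67 / 5.57^1.85 = 5.32 × 1.277 / 23.98 = 0.2833 d⁻¹.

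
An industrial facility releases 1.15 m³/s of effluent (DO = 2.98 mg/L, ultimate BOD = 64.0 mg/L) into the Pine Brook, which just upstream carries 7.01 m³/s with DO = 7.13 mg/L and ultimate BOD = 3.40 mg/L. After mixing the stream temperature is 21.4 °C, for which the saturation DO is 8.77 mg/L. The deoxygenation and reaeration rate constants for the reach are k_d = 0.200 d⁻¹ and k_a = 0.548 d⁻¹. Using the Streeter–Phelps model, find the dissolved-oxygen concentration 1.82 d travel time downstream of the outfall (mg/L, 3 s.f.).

DO ≈ 5.71 mg/L

Mixed DO = (7.01×7.13 + 1.15×2.98)/(7.01+1.15) = 53.41/8.160 = 6.545 mg/L.
Mixed L₀ = (7.01×3.40 + 1.15×64.0)/(8.160) = 97.43/8.160 = 11.94 mg/L.
Initial deficit D₀ = C_s − DO₀ = 8.77 − 6.545 = 2.225 mg/L.
D(1.82) = [0.200×11.94/(0.548−0.200)](e^(−0.200×1.82) − e^(−0.548×1.82)) + 2.225 e^(−0.548×1.82)
= 6.862 × (0.6949 − 0.3689) + 2.225 × 0.3689 = 3.058 mg/L.
DO = 8.77 − 3.058 = 5.712 mg/L.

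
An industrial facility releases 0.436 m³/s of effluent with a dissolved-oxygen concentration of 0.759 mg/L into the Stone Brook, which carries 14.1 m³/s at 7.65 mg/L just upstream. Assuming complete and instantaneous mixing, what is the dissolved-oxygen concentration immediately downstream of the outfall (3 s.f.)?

Flow-weighted mixing: C = (Q_r C_r + Q_w C_w)/(Q_r + Q_w)
= (14.1×7.65 + 0.436×0.759)/(14.1 + 0.436) = 108.2/14.54 = 7.443 mg/L.

7.44 mg/L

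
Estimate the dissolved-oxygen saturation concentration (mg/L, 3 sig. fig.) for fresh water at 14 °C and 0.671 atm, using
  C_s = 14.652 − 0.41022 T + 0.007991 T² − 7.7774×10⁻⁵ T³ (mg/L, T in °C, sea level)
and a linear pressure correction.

At sea level: C_s = 14.652 − 0.41022×14 + 0.007991×14² − 7.7774×10⁻⁵×14³ = 10.26 mg/L.
Pressure correction: C_s' = 10.26 × 0.671 = 6.886 mg/L.

C_s ≈ 6.89 mg/L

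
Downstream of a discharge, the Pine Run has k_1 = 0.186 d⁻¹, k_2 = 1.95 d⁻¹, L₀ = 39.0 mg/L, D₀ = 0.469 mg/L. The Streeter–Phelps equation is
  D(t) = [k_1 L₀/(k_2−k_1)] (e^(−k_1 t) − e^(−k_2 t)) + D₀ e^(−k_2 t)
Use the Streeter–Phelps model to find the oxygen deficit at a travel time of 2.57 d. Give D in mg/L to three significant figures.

D ≈ 2.53 mg/L

k_1 L₀/(k_2−k_1) = 0.186×39.0/(1.95−0.186) = 7.254/1.764 = 4.112 mg/L.
e^(−k_1 t) = e^(−0.186×2.570) = 0.6200; e^(−k_2 t) = e^(−1.95×2.570) = 0.006661.
D = 4.112 × (0.6200 − 0.006661) + 0.469 × 0.006661 = 2.522 + 0.003124 = 2.525 mg/L.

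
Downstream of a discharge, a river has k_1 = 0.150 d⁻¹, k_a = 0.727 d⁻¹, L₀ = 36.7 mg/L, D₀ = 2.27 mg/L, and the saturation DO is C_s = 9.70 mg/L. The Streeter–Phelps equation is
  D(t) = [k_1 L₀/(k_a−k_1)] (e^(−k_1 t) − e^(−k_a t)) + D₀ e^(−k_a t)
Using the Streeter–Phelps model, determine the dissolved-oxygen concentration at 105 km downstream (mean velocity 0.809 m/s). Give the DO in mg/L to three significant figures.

DO ≈ 4.52 mg/L

Travel time t = x/v = 105 km / (0.809 m/s) = 105000 m / 0.809 m/s = 129800 s = 1.502 d.
k_1 L₀/(k_a−k_1) = 0.150×36.7/(0.727−0.150) = 5.505/0.5770 = 9.541 mg/L.
e^(−k_1 t) = e^(−0.150×1.502) = 0.7983; e^(−k_a t) = e^(−0.727×1.502) = 0.3355.
D = 9.541 × (0.7983 − 0.3355) + 2.27 × 0.3355 = 4.415 + 0.7616 = 5.176 mg/L.
DO = C_s − D = 9.70 − 5.176 = 4.524 mg/L.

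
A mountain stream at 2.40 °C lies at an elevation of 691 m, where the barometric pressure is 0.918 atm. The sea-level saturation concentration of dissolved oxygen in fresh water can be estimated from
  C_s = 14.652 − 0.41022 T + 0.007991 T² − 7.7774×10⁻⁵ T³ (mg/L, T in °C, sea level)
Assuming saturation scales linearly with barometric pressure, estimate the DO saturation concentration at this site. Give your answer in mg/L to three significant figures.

At sea level: C_s = 14.652 − 0.41022×2.40 + 0.007991×2.40² − 7.7774×10⁻⁵×2.40³ = 13.71 mg/L.
Pressure correction: C_s' = 13.71 × 0.918 = 12.59 mg/L.

C_s ≈ 12.6 mg/L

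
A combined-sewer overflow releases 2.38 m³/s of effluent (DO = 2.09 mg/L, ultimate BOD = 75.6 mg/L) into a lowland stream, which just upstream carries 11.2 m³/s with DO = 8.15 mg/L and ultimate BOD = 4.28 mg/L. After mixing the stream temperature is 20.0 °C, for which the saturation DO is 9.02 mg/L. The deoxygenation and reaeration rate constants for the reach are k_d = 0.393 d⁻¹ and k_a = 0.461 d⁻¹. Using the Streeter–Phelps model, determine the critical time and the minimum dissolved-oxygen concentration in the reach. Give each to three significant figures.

t_c ≈ 2.05 d; minimum DO ≈ 2.63 mg/L

Mixed DO = (11.2×8.15 + 2.38×2.09)/(11.2+2.38) = 96.25/13.58 = 7.088 mg/L.
Mixed L₀ = (11.2×4.28 + 2.38×75.6)/(13.58) = 227.9/13.58 = 16.78 mg/L.
Initial deficit D₀ = C_s − DO₀ = 9.02 − 7.088 = 1.932 mg/L.
t_c = (1/0.06800) ln[(0.461/0.393)(1 − 1.932×0.06800/(0.393×16.78))] = 14.71 × ln(1.150) = 2.051 d.
D_c = (0.393/0.461) × 16.78 × e^(−0.393×2.051) = 0.8525 × 16.78 × 0.4466 = 6.389 mg/L.
Minimum DO = 9.02 − 6.389 = 2.631 mg/L.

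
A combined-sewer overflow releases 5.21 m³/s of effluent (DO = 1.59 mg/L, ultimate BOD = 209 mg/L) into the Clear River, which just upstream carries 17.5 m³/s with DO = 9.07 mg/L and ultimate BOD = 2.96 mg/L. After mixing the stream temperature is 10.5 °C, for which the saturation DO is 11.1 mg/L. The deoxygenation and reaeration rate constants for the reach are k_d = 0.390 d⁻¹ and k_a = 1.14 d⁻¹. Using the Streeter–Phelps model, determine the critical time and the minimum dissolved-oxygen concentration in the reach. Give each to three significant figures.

t_c ≈ 1.22 d; minimum DO ≈ 0.438 mg/L

Mixed DO = (17.5×9.07 + 5.21×1.59)/(17.5+5.21) = 167.0/22.71 = 7.354 mg/L.
Mixed L₀ = (17.5×2.96 + 5.21×209)/(22.71) = 1141/22.71 = 50.23 mg/L.
Initial deficit D₀ = C_s − DO₀ = 11.1 − 7.354 = 3.746 mg/L.
t_c = (1/0.7500) ln[(1.14/0.390)(1 − 3.746×0.7500/(0.390×50.23))] = 1.333 × ln(2.504) = 1.224 d.
D_c = (0.390/1.14) × 50.23 × e^(−0.390×1.224) = 0.3421 × 50.23 × 0.6205 = 10.66 mg/L.
Minimum DO = 11.1 − 10.66 = 0.4381 mg/L.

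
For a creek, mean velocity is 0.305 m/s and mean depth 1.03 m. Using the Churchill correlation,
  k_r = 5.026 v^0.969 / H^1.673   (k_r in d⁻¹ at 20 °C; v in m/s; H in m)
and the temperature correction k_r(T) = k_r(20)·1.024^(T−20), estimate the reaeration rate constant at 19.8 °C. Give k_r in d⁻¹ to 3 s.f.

k_r(20) = 5.026 × 0.305^0.969 / 1.03^1.673 = 5.026 × 0.3164 / 1.051 = 1.514 d⁻¹.
k_r(19.8) = 1.514 × 1.024^(19.8−20) = 1.514 × 0.9953 = 1.507 d⁻¹.

k_r ≈ 1.51 d⁻¹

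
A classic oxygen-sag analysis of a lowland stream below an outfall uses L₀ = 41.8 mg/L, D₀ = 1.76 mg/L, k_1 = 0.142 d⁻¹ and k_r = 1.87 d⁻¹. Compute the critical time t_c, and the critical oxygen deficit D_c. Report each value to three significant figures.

At the critical point dD/dt = 0, so k_1 L₀ e^(−k_1 t) = k_r D. Substituting D(t) from the Streeter–Phelps equation and solving for t gives
t_c = ln[(k_r/k_1)(1 − D₀(k_r−k_1)/(k_1 L₀))] / (k_r−k_1).
Here k_r−k_1 = 1.728 d⁻¹ and 1 − D₀(k_r−k_1)/(k_1 L₀) = 1 − 1.76×1.728/(0.142×41.8) = 0.4876, so
t_c = ln(13.17 × 0.4876) / 1.728 = 1.860 / 1.728 = 1.076 d.
D_c = (k_1/k_r) L₀ e^(−k_1 t_c) = (0.142/1.87) × 41.8 × e^(−0.142×1.076) = 0.07594 × 41.8 × 0.8583 = 2.724 mg/L.

t_c ≈ 1.08 d; D_c ≈ 2.72 mg/L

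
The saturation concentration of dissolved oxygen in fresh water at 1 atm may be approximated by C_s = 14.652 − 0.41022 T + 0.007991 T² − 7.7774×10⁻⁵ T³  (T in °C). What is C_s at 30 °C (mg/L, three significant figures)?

C_s = 14.652 − 0.41022×30 + 0.007991×30² − 7.7774×10⁻⁵×30³ = 7.437 mg/L.

C_s ≈ 7.44 mg/L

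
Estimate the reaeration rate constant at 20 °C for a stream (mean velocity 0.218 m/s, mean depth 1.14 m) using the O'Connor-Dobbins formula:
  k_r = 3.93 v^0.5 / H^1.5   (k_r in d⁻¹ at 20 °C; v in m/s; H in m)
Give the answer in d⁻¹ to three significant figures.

k_r = 3.93 × 0.218^0.5 / 1.14^1.5 = 3.93 × 0.4669 / 1.217 = 1.508 d⁻¹.

k_r ≈ 1.51 d⁻¹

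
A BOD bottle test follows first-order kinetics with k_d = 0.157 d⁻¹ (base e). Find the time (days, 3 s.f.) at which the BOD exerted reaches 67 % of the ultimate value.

t ≈ 7.06 d

y/L₀ = 1 − e^(−k_d t) = 0.67 ⇒ e^(−k_d t) = 0.330
t = −ln(0.330) / 0.157 = 1.109 / 0.157 = 7.062 d.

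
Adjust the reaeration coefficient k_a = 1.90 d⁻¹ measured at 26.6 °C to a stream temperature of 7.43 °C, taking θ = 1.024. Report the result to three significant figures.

k_a(T₂) = k_a(T₁) · θ^(T₂−T₁) = 1.90 × 1.024^(7.43−26.6)
= 1.90 × 1.024^-19.2 = 1.90 × 0.6347 = 1.206 d⁻¹.

k_a ≈ 1.21 d⁻¹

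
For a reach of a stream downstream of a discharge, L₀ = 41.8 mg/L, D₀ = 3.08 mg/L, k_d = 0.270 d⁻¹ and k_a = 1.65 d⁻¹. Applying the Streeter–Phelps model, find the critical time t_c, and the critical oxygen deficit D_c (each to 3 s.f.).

t_c = [1/(k_a−k_d)] ln[(k_a/k_d)(1 − D₀(k_a−k_d)/(k_d L₀))]
= [1/(1.65−0.270)] ln[(1.65/0.270)(1 − 3.08×1.380/(0.270×41.8))]
= (1/1.380) ln[6.111 × 0.6234] = 0.7246 × ln(3.810) = 0.7246 × 1.338 = 0.9692 d.
D_c = (k_d/k_a) L₀ e^(−k_d t_c) = (0.270/1.65) × 41.8 × e^(−0.270×0.9692) = 0.1636 × 41.8 × 0.7697 = 5.265 mg/L.

t_c ≈ 0.969 d; D_c ≈ 5.27 mg/L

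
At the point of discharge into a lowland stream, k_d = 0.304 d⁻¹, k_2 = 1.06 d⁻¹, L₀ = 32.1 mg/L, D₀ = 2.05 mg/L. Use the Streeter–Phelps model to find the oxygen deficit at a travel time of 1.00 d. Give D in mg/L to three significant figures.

D ≈ 5.76 mg/L

k_d L₀/(k_2−k_d) = 0.304×32.1/(1.06−0.304) = 9.758/0.7560 = 12.91 mg/L.
e^(−k_d t) = e^(−0.304×1.000) = 0.7379; e^(−k_2 t) = e^(−1.06×1.000) = 0.3465.
D = 12.91 × (0.7379 − 0.3465) + 2.05 × 0.3465 = 5.052 + 0.7102 = 5.762 mg/L.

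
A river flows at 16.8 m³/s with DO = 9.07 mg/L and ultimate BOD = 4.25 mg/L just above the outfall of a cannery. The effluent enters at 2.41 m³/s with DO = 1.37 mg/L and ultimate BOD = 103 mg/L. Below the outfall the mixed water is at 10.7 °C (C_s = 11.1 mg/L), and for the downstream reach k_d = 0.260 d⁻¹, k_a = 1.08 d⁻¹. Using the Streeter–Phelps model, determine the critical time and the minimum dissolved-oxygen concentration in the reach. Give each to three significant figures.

t_c ≈ 0.713 d; minimum DO ≈ 7.77 mg/L

Mixed DO = (16.8×9.07 + 2.41×1.37)/(16.8+2.41) = 155.7/19.21 = 8.104 mg/L.
Mixed L₀ = (16.8×4.25 + 2.41×103)/(19.21) = 319.6/19.21 = 16.64 mg/L.
Initial deficit D₀ = C_s − DO₀ = 11.1 − 8.104 = 2.996 mg/L.
t_c = (1/0.8200) ln[(1.08/0.260)(1 − 2.996×0.8200/(0.260×16.64))] = 1.220 × ln(1.795) = 0.7134 d.
D_c = (0.260/1.08) × 16.64 × e^(−0.260×0.7134) = 0.2407 × 16.64 × 0.8307 = 3.328 mg/L.
Minimum DO = 11.1 − 3.328 = 7.772 mg/L.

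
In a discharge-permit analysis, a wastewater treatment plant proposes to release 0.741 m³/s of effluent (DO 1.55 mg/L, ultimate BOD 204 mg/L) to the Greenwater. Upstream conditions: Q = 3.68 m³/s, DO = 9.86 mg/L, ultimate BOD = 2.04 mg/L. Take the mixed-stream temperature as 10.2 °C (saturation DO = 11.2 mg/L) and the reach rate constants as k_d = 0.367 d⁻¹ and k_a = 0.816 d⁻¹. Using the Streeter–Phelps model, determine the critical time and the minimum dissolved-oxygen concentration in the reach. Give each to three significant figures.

Mixed DO = (3.68×9.86 + 0.741×1.55)/(3.68+0.741) = 37.43/4.421 = 8.467 mg/L.
Mixed L₀ = (3.68×2.04 + 0.741×204)/(4.421) = 158.7/4.421 = 35.89 mg/L.
Initial deficit D₀ = C_s − DO₀ = 11.2 − 8.467 = 2.733 mg/L.
t_c = (1/0.4490) ln[(0.816/0.367)(1 − 2.733×0.4490/(0.367×35.89))] = 2.227 × ln(2.016) = 1.562 d.
D_c = (0.367/0.816) × 35.89 × e^(−0.367×1.562) = 0.4498 × 35.89 × 0.5637 = 9.100 mg/L.
Minimum DO = 11.2 − 9.100 = 2.100 mg/L.

t_c ≈ 1.56 d; minimum DO ≈ 2.10 mg/L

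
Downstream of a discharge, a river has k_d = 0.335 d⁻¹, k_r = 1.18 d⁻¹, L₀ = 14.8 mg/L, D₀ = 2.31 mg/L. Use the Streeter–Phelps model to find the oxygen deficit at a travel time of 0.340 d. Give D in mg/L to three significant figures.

k_d L₀/(k_r−k_d) = 0.335×14.8/(1.18−0.335) = 4.958/0.8450 = 5.867 mg/L.
e^(−k_d t) = e^(−0.335×0.3400) = 0.8923; e^(−k_r t) = e^(−1.18×0.3400) = 0.6695.
D = 5.867 × (0.8923 − 0.6695) + 2.31 × 0.6695 = 1.307 + 1.547 = 2.854 mg/L.

D ≈ 2.85 mg/L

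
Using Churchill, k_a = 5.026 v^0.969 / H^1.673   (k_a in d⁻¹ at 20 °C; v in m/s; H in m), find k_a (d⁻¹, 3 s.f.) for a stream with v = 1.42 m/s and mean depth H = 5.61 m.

k_a = 5.026 × 1.42^0.969 / 5.61^1.673 = 5.026 × 1.405 / 17.91 = 0.3943 d⁻¹.

k_a ≈ 0.394 d⁻¹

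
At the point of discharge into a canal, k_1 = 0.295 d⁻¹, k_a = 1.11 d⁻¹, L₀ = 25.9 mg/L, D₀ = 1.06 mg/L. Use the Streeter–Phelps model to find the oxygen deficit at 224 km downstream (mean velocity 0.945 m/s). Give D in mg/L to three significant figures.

Travel time t = x/v = 224 km / (0.945 m/s) = 224000 m / 0.945 m/s = 237000 s = 2.743 d.
k_1 L₀/(k_a−k_1) = 0.295×25.9/(1.11−0.295) = 7.640/0.8150 = 9.375 mg/L.
e^(−k_1 t) = e^(−0.295×2.743) = 0.4452; e^(−k_a t) = e^(−1.11×2.743) = 0.04758.
D = 9.375 × (0.4452 − 0.04758) + 1.06 × 0.04758 = 3.727 + 0.05044 = 3.778 mg/L.

D ≈ 3.78 mg/L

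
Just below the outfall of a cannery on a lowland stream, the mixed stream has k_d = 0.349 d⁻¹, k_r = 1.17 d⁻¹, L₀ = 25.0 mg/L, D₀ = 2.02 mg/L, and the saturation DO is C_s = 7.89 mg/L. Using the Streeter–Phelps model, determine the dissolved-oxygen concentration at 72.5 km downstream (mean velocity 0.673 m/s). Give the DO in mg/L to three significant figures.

Travel time t = x/v = 72.5 km / (0.673 m/s) = 72500 m / 0.673 m/s = 107700 s = 1.247 d.
k_d L₀/(k_r−k_d) = 0.349×25.0/(1.17−0.349) = 8.725/0.8210 = 10.63 mg/L.
e^(−k_d t) = e^(−0.349×1.247) = 0.6472; e^(−k_r t) = e^(−1.17×1.247) = 0.2325.
D = 10.63 × (0.6472 − 0.2325) + 2.02 × 0.2325 = 4.407 + 0.4697 = 4.876 mg/L.
DO = C_s − D = 7.89 − 4.876 = 3.014 mg/L.

DO ≈ 3.01 mg/L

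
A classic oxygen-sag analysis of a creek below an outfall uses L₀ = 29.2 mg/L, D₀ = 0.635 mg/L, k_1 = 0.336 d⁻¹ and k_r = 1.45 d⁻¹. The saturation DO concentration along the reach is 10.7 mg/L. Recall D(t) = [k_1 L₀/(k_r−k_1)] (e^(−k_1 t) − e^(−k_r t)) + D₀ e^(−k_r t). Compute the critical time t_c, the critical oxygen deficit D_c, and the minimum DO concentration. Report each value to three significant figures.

t_c ≈ 1.25 d; D_c ≈ 4.45 mg/L; min DO ≈ 6.25 mg/L

At the critical point dD/dt = 0, so k_1 L₀ e^(−k_1 t) = k_r D. Substituting D(t) from the Streeter–Phelps equation and solving for t gives
t_c = ln[(k_r/k_1)(1 − D₀(k_r−k_1)/(k_1 L₀))] / (k_r−k_1).
Here k_r−k_1 = 1.114 d⁻¹ and 1 − D₀(k_r−k_1)/(k_1 L₀) = 1 − 0.635×1.114/(0.336×29.2) = 0.9279, so
t_c = ln(4.315 × 0.9279) / 1.114 = 1.387 / 1.114 = 1.245 d.
D_c = (k_1/k_r) L₀ e^(−k_1 t_c) = (0.336/1.45) × 29.2 × e^(−0.336×1.245) = 0.2317 × 29.2 × 0.6581 = 4.453 mg/L.
Minimum DO = C_s − D_c = 10.7 − 4.453 = 6.247 mg/L.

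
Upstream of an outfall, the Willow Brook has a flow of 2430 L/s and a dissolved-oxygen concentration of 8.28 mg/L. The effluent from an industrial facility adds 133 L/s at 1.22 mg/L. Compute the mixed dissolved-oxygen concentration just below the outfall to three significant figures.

Flow-weighted mixing: C = (Q_r C_r + Q_w C_w)/(Q_r + Q_w)
= (2430×8.28 + 133×1.22)/(2430 + 133) = 20280/2563 = 7.914 mg/L.

7.91 mg/L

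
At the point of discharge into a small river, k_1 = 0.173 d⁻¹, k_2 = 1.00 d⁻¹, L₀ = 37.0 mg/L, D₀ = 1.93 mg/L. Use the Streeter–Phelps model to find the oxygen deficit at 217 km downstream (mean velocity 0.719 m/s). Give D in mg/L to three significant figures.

D ≈ 4.05 mg/L

Travel time t = x/v = 217 km / (0.719 m/s) = 217000 m / 0.719 m/s = 301800 s = 3.493 d.
k_1 L₀/(k_2−k_1) = 0.173×37.0/(1.00−0.173) = 6.401/0.8270 = 7.740 mg/L.
e^(−k_1 t) = e^(−0.173×3.493) = 0.5464; e^(−k_2 t) = e^(−1.00×3.493) = 0.03040.
D = 7.740 × (0.5464 − 0.03040) + 1.93 × 0.03040 = 3.994 + 0.05868 = 4.053 mg/L.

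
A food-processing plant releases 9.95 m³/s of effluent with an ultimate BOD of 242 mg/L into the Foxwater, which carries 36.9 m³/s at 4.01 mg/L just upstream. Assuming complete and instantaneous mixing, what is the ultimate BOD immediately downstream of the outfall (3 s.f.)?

54.6 mg/L

Flow-weighted mixing: C = (Q_r C_r + Q_w C_w)/(Q_r + Q_w)
= (36.9×4.01 + 9.95×242)/(36.9 + 9.95) = 2556/46.85 = 54.55 mg/L.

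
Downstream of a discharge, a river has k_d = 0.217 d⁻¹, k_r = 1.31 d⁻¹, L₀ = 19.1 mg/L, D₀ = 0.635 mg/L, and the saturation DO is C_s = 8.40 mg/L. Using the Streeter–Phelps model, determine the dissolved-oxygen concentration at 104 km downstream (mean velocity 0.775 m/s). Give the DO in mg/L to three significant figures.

DO ≈ 6.11 mg/L

Travel time t = x/v = 104 km / (0.775 m/s) = 104000 m / 0.775 m/s = 134200 s = 1.553 d.
k_d L₀/(k_r−k_d) = 0.217×19.1/(1.31−0.217) = 4.145/1.093 = 3.792 mg/L.
e^(−k_d t) = e^(−0.217×1.553) = 0.7139; e^(−k_r t) = e^(−1.31×1.553) = 0.1307.
D = 3.792 × (0.7139 − 0.1307) + 0.635 × 0.1307 = 2.211 + 0.08301 = 2.294 mg/L.
DO = C_s − D = 8.40 − 2.294 = 6.106 mg/L.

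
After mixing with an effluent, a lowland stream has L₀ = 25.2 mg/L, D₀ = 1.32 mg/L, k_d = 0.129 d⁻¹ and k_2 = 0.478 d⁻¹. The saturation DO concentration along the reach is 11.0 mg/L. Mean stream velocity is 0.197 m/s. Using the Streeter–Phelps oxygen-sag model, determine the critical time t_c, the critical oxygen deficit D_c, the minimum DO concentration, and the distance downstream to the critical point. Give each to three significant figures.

With k_2/k_d = 3.705 and 1 − D₀(k_2−k_d)/(k_d L₀) = 0.8583,
t_c = ln(3.705 × 0.8583) / (0.478 − 0.129) = ln(3.180) / 0.3490 = 1.157/0.3490 = 3.315 d.
D_c = (k_d/k_2) L₀ e^(−k_d t_c) = (0.129/0.478) × 25.2 × e^(−0.129×3.315) = 0.2699 × 25.2 × 0.6520 = 4.434 mg/L.
Minimum DO = C_s − D_c = 11.0 − 4.434 = 6.566 mg/L.
x_c = v t_c = 0.197 m/s × 3.315 d × 86400 s/d = 56430 m ≈ 56.4 km.

t_c ≈ 3.32 d; D_c ≈ 4.43 mg/L; min DO ≈ 6.57 mg/L; x_c ≈ 56.4 km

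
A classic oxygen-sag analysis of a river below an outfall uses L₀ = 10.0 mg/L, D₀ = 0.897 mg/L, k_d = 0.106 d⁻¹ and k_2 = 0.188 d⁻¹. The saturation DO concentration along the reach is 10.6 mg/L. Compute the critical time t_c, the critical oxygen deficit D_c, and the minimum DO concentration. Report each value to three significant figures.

t_c ≈ 6.11 d; D_c ≈ 2.95 mg/L; min DO ≈ 7.65 mg/L

t_c = [1/(k_2−k_d)] ln[(k_2/k_d)(1 − D₀(k_2−k_d)/(k_d L₀))]
= [1/(0.188−0.106)] ln[(0.188/0.106)(1 − 0.897×0.08200/(0.106×10.0))]
= (1/0.08200) ln[1.774 × 0.9306] = 12.20 × ln(1.651) = 12.20 × 0.5011 = 6.111 d.
D_c = (k_d/k_2) L₀ e^(−k_d t_c) = (0.106/0.188) × 10.0 × e^(−0.106×6.111) = 0.5638 × 10.0 × 0.5232 = 2.950 mg/L.
Minimum DO = C_s − D_c = 10.6 − 2.950 = 7.650 mg/L.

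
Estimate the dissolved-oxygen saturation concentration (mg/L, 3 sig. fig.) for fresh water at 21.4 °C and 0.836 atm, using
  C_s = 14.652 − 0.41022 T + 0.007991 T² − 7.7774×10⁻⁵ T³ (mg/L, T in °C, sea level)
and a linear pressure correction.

C_s ≈ 7.33 mg/L

At sea level: C_s = 14.652 − 0.41022×21.4 + 0.007991×21.4² − 7.7774×10⁻⁵×21.4³ = 8.771 mg/L.
Pressure correction: C_s' = 8.771 × 0.836 = 7.332 mg/L.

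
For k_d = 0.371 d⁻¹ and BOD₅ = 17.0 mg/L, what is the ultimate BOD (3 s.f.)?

L₀ ≈ 20.2 mg/L

BOD₅ = L₀(1 − e^(−5k_d)) ⇒ L₀ = BOD₅ / (1 − e^(−5×0.371))
= 17.0 / (1 − 0.1565) = 17.0 / 0.8435 = 20.15 mg/L.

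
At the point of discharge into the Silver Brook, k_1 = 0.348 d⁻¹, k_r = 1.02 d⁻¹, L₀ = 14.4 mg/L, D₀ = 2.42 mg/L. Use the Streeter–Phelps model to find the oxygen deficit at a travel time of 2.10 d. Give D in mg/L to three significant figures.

k_1 L₀/(k_r−k_1) = 0.348×14.4/(1.02−0.348) = 5.011/0.6720 = 7.457 mg/L.
e^(−k_1 t) = e^(−0.348×2.100) = 0.4815; e^(−k_r t) = e^(−1.02×2.100) = 0.1174.
D = 7.457 × (0.4815 − 0.1174) + 2.42 × 0.1174 = 2.715 + 0.2842 = 2.999 mg/L.

D ≈ 3.00 mg/L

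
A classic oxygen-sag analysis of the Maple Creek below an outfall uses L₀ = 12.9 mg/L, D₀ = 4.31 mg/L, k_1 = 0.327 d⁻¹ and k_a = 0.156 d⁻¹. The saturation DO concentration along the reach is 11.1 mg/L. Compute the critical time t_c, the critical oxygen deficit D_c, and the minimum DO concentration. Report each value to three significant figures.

t_c ≈ 3.39 d; D_c ≈ 8.93 mg/L; min DO ≈ 2.17 mg/L

t_c = [1/(k_a−k_1)] ln[(k_a/k_1)(1 − D₀(k_a−k_1)/(k_1 L₀))]
= [1/(0.156−0.327)] ln[(0.156/0.327)(1 − 4.31×-0.1710/(0.327×12.9))]
= (1/-0.1710) ln[0.4771 × 1.175] = -5.848 × ln(0.5604) = -5.848 × -0.5791 = 3.386 d.
D_c = (k_1/k_a) L₀ e^(−k_1 t_c) = (0.327/0.156) × 12.9 × e^(−0.327×3.386) = 2.096 × 12.9 × 0.3304 = 8.935 mg/L.
Minimum DO = C_s − D_c = 11.1 − 8.935 = 2.165 mg/L.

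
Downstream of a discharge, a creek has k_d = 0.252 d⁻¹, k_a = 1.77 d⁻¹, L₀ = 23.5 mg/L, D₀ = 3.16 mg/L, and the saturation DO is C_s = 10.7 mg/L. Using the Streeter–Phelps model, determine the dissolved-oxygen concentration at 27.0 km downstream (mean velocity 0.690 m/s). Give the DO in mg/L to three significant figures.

Travel time t = x/v = 27.0 km / (0.690 m/s) = 27000 m / 0.690 m/s = 39130 s = 0.4529 d.
k_d L₀/(k_a−k_d) = 0.252×23.5/(1.77−0.252) = 5.922/1.518 = 3.901 mg/L.
e^(−k_d t) = e^(−0.252×0.4529) = 0.8921; e^(−k_a t) = e^(−1.77×0.4529) = 0.4486.
D = 3.901 × (0.8921 − 0.4486) + 3.16 × 0.4486 = 1.730 + 1.418 = 3.148 mg/L.
DO = C_s − D = 10.7 − 3.148 = 7.552 mg/L.

DO ≈ 7.55 mg/L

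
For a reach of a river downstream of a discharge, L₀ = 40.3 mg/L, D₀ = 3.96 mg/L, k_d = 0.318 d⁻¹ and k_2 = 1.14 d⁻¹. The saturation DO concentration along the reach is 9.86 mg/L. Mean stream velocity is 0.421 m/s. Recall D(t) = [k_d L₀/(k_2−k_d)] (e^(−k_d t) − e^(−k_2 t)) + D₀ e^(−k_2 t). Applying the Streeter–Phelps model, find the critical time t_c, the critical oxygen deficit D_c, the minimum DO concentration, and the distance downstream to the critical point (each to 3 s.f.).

With k_2/k_d = 3.585 and 1 − D₀(k_2−k_d)/(k_d L₀) = 0.7460,
t_c = ln(3.585 × 0.7460) / (1.14 − 0.318) = ln(2.674) / 0.8220 = 0.9837/0.8220 = 1.197 d.
D_c = (k_d/k_2) L₀ e^(−k_d t_c) = (0.318/1.14) × 40.3 × e^(−0.318×1.197) = 0.2789 × 40.3 × 0.6835 = 7.683 mg/L.
Minimum DO = C_s − D_c = 9.86 − 7.683 = 2.177 mg/L.
x_c = v t_c = 0.421 m/s × 1.197 d × 86400 s/d = 43530 m ≈ 43.5 km.

t_c ≈ 1.20 d; D_c ≈ 7.68 mg/L; min DO ≈ 2.18 mg/L; x_c ≈ 43.5 km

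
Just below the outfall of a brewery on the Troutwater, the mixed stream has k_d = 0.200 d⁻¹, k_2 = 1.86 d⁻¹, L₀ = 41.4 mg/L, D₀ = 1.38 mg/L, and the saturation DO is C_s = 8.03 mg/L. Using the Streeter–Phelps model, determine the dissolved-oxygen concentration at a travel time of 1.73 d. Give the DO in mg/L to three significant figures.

DO ≈ 4.65 mg/L

k_d L₀/(k_2−k_d) = 0.200×41.4/(1.86−0.200) = 8.280/1.660 = 4.988 mg/L.
e^(−k_d t) = e^(−0.200×1.730) = 0.7075; e^(−k_2 t) = e^(−1.86×1.730) = 0.04004.
D = 4.988 × (0.7075 − 0.04004) + 1.38 × 0.04004 = 3.329 + 0.05526 = 3.385 mg/L.
DO = C_s − D = 8.03 − 3.385 = 4.645 mg/L.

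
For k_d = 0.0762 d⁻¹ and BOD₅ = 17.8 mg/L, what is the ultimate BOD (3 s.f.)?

L₀ ≈ 56.2 mg/L

BOD₅ = L₀(1 − e^(−5k_d)) ⇒ L₀ = BOD₅ / (1 − e^(−5×0.0762))
= 17.8 / (1 − 0.6832) = 17.8 / 0.3168 = 56.18 mg/L.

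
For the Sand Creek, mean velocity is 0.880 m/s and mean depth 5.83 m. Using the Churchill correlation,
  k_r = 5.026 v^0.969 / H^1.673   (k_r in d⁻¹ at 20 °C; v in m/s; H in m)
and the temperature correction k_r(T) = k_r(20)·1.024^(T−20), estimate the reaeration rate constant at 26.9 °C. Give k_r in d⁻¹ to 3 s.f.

k_r(20) = 5.026 × 0.880^0.969 / 5.83^1.673 = 5.026 × 0.8835 / 19.10 = 0.2325 d⁻¹.
k_r(26.9) = 0.2325 × 1.024^(26.9−20) = 0.2325 × 1.178 = 0.2739 d⁻¹.

k_r ≈ 0.274 d⁻¹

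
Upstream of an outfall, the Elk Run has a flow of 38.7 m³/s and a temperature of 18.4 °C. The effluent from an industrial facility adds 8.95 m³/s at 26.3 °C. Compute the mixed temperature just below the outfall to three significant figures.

19.9 °C

Flow-weighted mixing: C = (Q_r C_r + Q_w C_w)/(Q_r + Q_w)
= (38.7×18.4 + 8.95×26.3)/(38.7 + 8.95) = 947.5/47.65 = 19.88 °C.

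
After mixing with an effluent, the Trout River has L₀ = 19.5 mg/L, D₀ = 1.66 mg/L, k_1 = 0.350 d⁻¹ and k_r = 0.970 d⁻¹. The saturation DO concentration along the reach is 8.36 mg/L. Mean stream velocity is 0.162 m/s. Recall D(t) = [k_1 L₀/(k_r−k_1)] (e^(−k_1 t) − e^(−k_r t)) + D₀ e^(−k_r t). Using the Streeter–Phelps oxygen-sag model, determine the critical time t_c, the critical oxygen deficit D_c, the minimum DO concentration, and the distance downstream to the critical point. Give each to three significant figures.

With k_r/k_1 = 2.771 and 1 − D₀(k_r−k_1)/(k_1 L₀) = 0.8492,
t_c = ln(2.771 × 0.8492) / (0.970 − 0.350) = ln(2.354) / 0.6200 = 0.8559/0.6200 = 1.380 d.
L(t_c) = L₀ e^(−k_1 t_c) = 19.5 × 0.6168 = 12.03 mg/L, and at the critical point k_r D_c = k_1 L, so D_c = (0.350/0.970) × 12.03 = 4.340 mg/L.
Minimum DO = C_s − D_c = 8.36 − 4.340 = 4.020 mg/L.
x_c = v t_c = 0.162 m/s × 1.380 d × 86400 s/d = 19320 m ≈ 19.3 km.

t_c ≈ 1.38 d; D_c ≈ 4.34 mg/L; min DO ≈ 4.02 mg/L; x_c ≈ 19.3 km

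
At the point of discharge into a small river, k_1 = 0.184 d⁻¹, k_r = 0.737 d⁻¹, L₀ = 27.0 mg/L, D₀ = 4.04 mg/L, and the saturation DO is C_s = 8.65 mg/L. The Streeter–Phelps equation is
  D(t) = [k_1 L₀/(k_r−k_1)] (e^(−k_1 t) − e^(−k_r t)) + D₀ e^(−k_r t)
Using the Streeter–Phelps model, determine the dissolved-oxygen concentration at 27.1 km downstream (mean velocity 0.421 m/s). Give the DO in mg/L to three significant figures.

Travel time t = x/v = 27.1 km / (0.421 m/s) = 27100 m / 0.421 m/s = 64370 s = 0.7450 d.
k_1 L₀/(k_r−k_1) = 0.184×27.0/(0.737−0.184) = 4.968/0.5530 = 8.984 mg/L.
e^(−k_1 t) = e^(−0.184×0.7450) = 0.8719; e^(−k_r t) = e^(−0.737×0.7450) = 0.5775.
D = 8.984 × (0.8719 − 0.5775) + 4.04 × 0.5775 = 2.645 + 2.333 = 4.978 mg/L.
DO = C_s − D = 8.65 − 4.978 = 3.672 mg/L.

DO ≈ 3.67 mg/L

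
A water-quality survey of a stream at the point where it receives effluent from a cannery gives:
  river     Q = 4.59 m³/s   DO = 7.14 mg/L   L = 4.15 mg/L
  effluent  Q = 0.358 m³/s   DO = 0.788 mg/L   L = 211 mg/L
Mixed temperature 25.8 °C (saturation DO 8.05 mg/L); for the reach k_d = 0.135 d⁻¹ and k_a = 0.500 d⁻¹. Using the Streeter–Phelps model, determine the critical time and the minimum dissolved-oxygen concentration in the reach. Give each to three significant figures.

t_c ≈ 3.00 d; minimum DO ≈ 4.61 mg/L

Mixed DO = (4.59×7.14 + 0.358×0.788)/(4.59+0.358) = 33.05/4.948 = 6.680 mg/L.
Mixed L₀ = (4.59×4.15 + 0.358×211)/(4.948) = 94.59/4.948 = 19.12 mg/L.
Initial deficit D₀ = C_s − DO₀ = 8.05 − 6.680 = 1.370 mg/L.
t_c = (1/0.3650) ln[(0.500/0.135)(1 − 1.370×0.3650/(0.135×19.12))] = 2.740 × ln(2.986) = 2.997 d.
D_c = (0.135/0.500) × 19.12 × e^(−0.135×2.997) = 0.2700 × 19.12 × 0.6672 = 3.444 mg/L.
Minimum DO = 8.05 − 3.444 = 4.606 mg/L.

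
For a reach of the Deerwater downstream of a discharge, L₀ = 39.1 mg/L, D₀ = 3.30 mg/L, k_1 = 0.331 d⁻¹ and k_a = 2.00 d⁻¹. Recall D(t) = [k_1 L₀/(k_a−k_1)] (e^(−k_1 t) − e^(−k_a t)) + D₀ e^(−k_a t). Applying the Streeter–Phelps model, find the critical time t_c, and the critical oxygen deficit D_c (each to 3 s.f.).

t_c = [1/(k_a−k_1)] ln[(k_a/k_1)(1 − D₀(k_a−k_1)/(k_1 L₀))]
= [1/(2.00−0.331)] ln[(2.00/0.331)(1 − 3.30×1.669/(0.331×39.1))]
= (1/1.669) ln[6.042 × 0.5744] = 0.5992 × ln(3.471) = 0.5992 × 1.244 = 0.7456 d.
L(t_c) = L₀ e^(−k_1 t_c) = 39.1 × 0.7813 = 30.55 mg/L, and at the critical point k_a D_c = k_1 L, so D_c = (0.331/2.00) × 30.55 = 5.056 mg/L.

t_c ≈ 0.746 d; D_c ≈ 5.06 mg/L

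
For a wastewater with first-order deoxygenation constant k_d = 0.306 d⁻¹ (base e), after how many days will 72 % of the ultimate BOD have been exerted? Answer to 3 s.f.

t ≈ 4.16 d

y/L₀ = 1 − e^(−k_d t) = 0.72 ⇒ e^(−k_d t) = 0.280
t = −ln(0.280) / 0.306 = 1.273 / 0.306 = 4.160 d.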